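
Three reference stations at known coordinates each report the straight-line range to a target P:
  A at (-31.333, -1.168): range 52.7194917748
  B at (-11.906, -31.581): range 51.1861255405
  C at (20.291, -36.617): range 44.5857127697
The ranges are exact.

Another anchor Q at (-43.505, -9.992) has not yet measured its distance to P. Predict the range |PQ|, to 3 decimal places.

66.563

eq1: (x + 31.333)² + (y + 1.168)² = 52.7194917748²
eq2: (x + 11.906)² + (y + 31.581)² = 51.1861255405²
eq3: (x − 20.291)² + (y + 36.617)² = 44.5857127697²
eq3−eq2, eq3−eq1 (x²,y² cancel):
  -64.394·x + 10.072·y = -1245.550638
  -103.248·x + 70.898·y = -1560.867287
det = -64.394·70.898 − 10.072·-103.248 = -3525.491956
x = (-1245.550638·70.898 − 10.072·-1560.867287) / -3525.491956 = 20.588898
y = (-64.394·-1560.867287 − -1245.550638·-103.248) / -3525.491956 = 7.967718
|P − Q| = √((20.588898 − -43.505)² + (7.967718 − -9.992)²) = 66.562596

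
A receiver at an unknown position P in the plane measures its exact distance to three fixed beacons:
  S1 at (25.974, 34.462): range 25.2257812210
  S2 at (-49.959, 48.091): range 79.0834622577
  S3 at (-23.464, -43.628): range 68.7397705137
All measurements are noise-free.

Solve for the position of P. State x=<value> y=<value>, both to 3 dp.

x=19.405 y=10.107

eq1: (x − 25.974)² + (y − 34.462)² = 25.2257812210²
eq2: (x + 49.959)² + (y − 48.091)² = 79.0834622577²
eq3: (x + 23.464)² + (y + 43.628)² = 68.7397705137²
eq1−eq3, eq1−eq2 (x²,y² cancel):
  -98.876·x − 156.180·y = -3497.132452
  -151.866·x + 27.258·y = -2671.486122
det = -98.876·27.258 − -156.180·-151.866 = -26413.593888
x = (-3497.132452·27.258 − -156.180·-2671.486122) / -26413.593888 = 19.405066
y = (-98.876·-2671.486122 − -3497.132452·-151.866) / -26413.593888 = 10.106525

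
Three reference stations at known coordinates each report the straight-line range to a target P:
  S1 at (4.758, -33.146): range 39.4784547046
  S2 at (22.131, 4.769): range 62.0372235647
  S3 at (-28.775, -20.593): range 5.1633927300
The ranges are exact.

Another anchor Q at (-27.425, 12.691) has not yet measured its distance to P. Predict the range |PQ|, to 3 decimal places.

eq1: (x − 4.758)² + (y + 33.146)² = 39.4784547046²
eq2: (x − 22.131)² + (y − 4.769)² = 62.0372235647²
eq3: (x + 28.775)² + (y + 20.593)² = 5.1633927300²
eq3−eq2, eq3−eq1 (x²,y² cancel):
  101.812·x + 50.724·y = -4561.504235
  67.066·x − 25.106·y = -1662.664155
det = 101.812·-25.106 − 50.724·67.066 = -5957.947856
x = (-4561.504235·-25.106 − 50.724·-1662.664155) / -5957.947856 = -33.376946
y = (101.812·-1662.664155 − -4561.504235·67.066) / -5957.947856 = -22.934521
|P − Q| = √((-33.376946 − -27.425)² + (-22.934521 − 12.691)²) = 36.119294

36.119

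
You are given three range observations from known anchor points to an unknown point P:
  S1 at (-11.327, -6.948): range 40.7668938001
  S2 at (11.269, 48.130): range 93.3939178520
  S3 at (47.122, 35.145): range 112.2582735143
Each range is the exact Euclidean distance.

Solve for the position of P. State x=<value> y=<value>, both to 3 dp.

x=-48.536 y=-23.604

eq1: (x + 11.327)² + (y + 6.948)² = 40.7668938001²
eq2: (x − 11.269)² + (y − 48.130)² = 93.3939178520²
eq3: (x − 47.122)² + (y − 35.145)² = 112.2582735143²
eq3−eq2, eq3−eq1 (x²,y² cancel):
  -71.706·x + 25.970·y = 2867.329433
  -116.898·x − 84.186·y = 7660.902066
det = -71.706·-84.186 − 25.970·-116.898 = 9072.482376
x = (2867.329433·-84.186 − 25.970·7660.902066) / 9072.482376 = -48.536068
y = (-71.706·7660.902066 − 2867.329433·-116.898) / 9072.482376 = -23.604076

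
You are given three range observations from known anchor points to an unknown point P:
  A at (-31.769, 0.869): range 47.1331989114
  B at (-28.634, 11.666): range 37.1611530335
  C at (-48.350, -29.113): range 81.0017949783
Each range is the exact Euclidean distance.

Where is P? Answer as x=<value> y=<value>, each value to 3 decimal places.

eq1: (x + 31.769)² + (y − 0.869)² = 47.1331989114²
eq2: (x + 28.634)² + (y − 11.666)² = 37.1611530335²
eq3: (x + 48.350)² + (y + 29.113)² = 81.0017949783²
eq3−eq1, eq3−eq2 (x²,y² cancel):
  33.162·x + 59.964·y = 2164.487603
  39.432·x + 81.558·y = 2951.051738
det = 33.162·81.558 − 59.964·39.432 = 340.125948
x = (2164.487603·81.558 − 59.964·2951.051738) / 340.125948 = -1.251261
y = (33.162·2951.051738 − 2164.487603·39.432) / 340.125948 = 36.788439

x=-1.251 y=36.788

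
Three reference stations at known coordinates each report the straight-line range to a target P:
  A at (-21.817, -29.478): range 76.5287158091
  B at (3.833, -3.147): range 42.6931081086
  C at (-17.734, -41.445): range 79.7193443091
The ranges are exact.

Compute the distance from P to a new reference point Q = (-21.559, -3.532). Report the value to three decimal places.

67.639

eq1: (x + 21.817)² + (y + 29.478)² = 76.5287158091²
eq2: (x − 3.833)² + (y + 3.147)² = 42.6931081086²
eq3: (x + 17.734)² + (y + 41.445)² = 79.7193443091²
eq3−eq1, eq3−eq2 (x²,y² cancel):
  -8.166·x + 23.934·y = -188.719294
  43.134·x + 76.596·y = 2524.885094
det = -8.166·76.596 − 23.934·43.134 = -1657.852092
x = (-188.719294·76.596 − 23.934·2524.885094) / -1657.852092 = 45.170340
y = (-8.166·2524.885094 − -188.719294·43.134) / -1657.852092 = 7.526602
|P − Q| = √((45.170340 − -21.559)² + (7.526602 − -3.532)²) = 67.639467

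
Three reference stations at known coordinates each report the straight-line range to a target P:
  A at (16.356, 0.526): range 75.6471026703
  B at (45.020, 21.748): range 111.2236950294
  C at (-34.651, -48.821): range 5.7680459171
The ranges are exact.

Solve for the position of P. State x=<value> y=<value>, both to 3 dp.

x=-40.378 y=-49.512

eq1: (x − 16.356)² + (y − 0.526)² = 75.6471026703²
eq2: (x − 45.020)² + (y − 21.748)² = 111.2236950294²
eq3: (x + 34.651)² + (y + 48.821)² = 5.7680459171²
eq3−eq1, eq3−eq2 (x²,y² cancel):
  102.014·x + 98.694·y = -9005.600219
  159.342·x + 141.138·y = -13421.845920
det = 102.014·141.138 − 98.694·159.342 = -1328.047416
x = (-9005.600219·141.138 − 98.694·-13421.845920) / -1328.047416 = -40.377517
y = (102.014·-13421.845920 − -9005.600219·159.342) / -1328.047416 = -49.511907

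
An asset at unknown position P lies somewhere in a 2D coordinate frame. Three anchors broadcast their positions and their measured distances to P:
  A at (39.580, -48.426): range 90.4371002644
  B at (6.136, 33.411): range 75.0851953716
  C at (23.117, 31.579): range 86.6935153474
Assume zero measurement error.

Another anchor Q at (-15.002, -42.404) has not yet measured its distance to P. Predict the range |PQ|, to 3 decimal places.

38.385

eq1: (x − 39.580)² + (y + 48.426)² = 90.4371002644²
eq2: (x − 6.136)² + (y − 33.411)² = 75.0851953716²
eq3: (x − 23.117)² + (y − 31.579)² = 86.6935153474²
eq1−eq3, eq1−eq2 (x²,y² cancel):
  -32.926·x + 160.010·y = -1716.921445
  -66.888·x + 163.674·y = -216.625919
det = -32.926·163.674 − 160.010·-66.888 = 5313.618756
x = (-1716.921445·163.674 − 160.010·-216.625919) / 5313.618756 = -46.362582
y = (-32.926·-216.625919 − -1716.921445·-66.888) / 5313.618756 = -20.270332
|P − Q| = √((-46.362582 − -15.002)² + (-20.270332 − -42.404)²) = 38.384702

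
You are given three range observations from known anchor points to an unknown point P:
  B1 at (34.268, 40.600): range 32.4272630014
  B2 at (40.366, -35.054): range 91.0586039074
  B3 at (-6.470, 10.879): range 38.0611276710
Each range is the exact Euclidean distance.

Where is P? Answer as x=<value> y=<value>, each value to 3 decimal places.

x=2.657 y=47.830

eq1: (x − 34.268)² + (y − 40.600)² = 32.4272630014²
eq2: (x − 40.366)² + (y + 35.054)² = 91.0586039074²
eq3: (x + 6.470)² + (y − 10.879)² = 38.0611276710²
eq3−eq2, eq3−eq1 (x²,y² cancel):
  93.672·x − 91.866·y = -4145.036575
  81.476·x + 59.442·y = 3059.564337
det = 93.672·59.442 − -91.866·81.476 = 13052.925240
x = (-4145.036575·59.442 − -91.866·3059.564337) / 13052.925240 = 2.656927
y = (93.672·3059.564337 − -4145.036575·81.476) / 13052.925240 = 47.829624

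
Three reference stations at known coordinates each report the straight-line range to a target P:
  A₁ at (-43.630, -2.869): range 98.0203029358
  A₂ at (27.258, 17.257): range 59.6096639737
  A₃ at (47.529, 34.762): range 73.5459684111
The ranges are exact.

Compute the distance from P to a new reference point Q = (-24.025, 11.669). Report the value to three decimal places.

87.589

eq1: (x + 43.630)² + (y + 2.869)² = 98.0203029358²
eq2: (x − 27.258)² + (y − 17.257)² = 59.6096639737²
eq3: (x − 47.529)² + (y − 34.762)² = 73.5459684111²
eq3−eq2, eq3−eq1 (x²,y² cancel):
  -40.542·x − 35.010·y = -570.902442
  -182.318·x − 75.262·y = -5754.564742
det = -40.542·-75.262 − -35.010·-182.318 = -3331.681176
x = (-570.902442·-75.262 − -35.010·-5754.564742) / -3331.681176 = 47.573595
y = (-40.542·-5754.564742 − -570.902442·-182.318) / -3331.681176 = -38.783955
|P − Q| = √((47.573595 − -24.025)² + (-38.783955 − 11.669)²) = 87.589152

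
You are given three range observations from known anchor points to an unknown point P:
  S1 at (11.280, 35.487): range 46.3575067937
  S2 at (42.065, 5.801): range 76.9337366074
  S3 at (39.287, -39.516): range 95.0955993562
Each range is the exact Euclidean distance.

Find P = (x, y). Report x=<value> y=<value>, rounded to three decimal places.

x=-33.114 y=22.138

eq1: (x − 11.280)² + (y − 35.487)² = 46.3575067937²
eq2: (x − 42.065)² + (y − 5.801)² = 76.9337366074²
eq3: (x − 39.287)² + (y + 39.516)² = 95.0955993562²
eq3−eq2, eq3−eq1 (x²,y² cancel):
  5.556·x + 90.634·y = 1822.506390
  -56.014·x + 150.006·y = 5175.737525
det = 5.556·150.006 − 90.634·-56.014 = 5910.206212
x = (1822.506390·150.006 − 90.634·5175.737525) / 5910.206212 = -33.114056
y = (5.556·5175.737525 − 1822.506390·-56.014) / 5910.206212 = 22.138360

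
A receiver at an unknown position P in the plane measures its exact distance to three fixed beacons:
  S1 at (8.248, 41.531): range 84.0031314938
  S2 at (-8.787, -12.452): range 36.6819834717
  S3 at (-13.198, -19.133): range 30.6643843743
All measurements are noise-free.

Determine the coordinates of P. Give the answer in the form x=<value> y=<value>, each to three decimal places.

eq1: (x − 8.248)² + (y − 41.531)² = 84.0031314938²
eq2: (x + 8.787)² + (y + 12.452)² = 36.6819834717²
eq3: (x + 13.198)² + (y + 19.133)² = 30.6643843743²
eq3−eq2, eq3−eq1 (x²,y² cancel):
  8.822·x + 13.362·y = -713.258662
  42.892·x + 121.328·y = -4863.627060
det = 8.822·121.328 − 13.362·42.892 = 497.232712
x = (-713.258662·121.328 − 13.362·-4863.627060) / 497.232712 = -43.340797
y = (8.822·-4863.627060 − -713.258662·42.892) / 497.232712 = -24.764717

x=-43.341 y=-24.765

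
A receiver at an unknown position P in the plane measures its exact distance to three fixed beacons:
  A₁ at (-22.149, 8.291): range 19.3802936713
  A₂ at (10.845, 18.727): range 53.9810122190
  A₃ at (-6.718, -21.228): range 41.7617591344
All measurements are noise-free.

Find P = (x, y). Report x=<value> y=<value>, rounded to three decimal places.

x=-40.776 y=2.940

eq1: (x + 22.149)² + (y − 8.291)² = 19.3802936713²
eq2: (x − 10.845)² + (y − 18.727)² = 53.9810122190²
eq3: (x + 6.718)² + (y + 21.228)² = 41.7617591344²
eq1−eq2, eq1−eq3 (x²,y² cancel):
  65.988·x + 20.872·y = -2629.358225
  30.862·x − 59.038·y = -1432.008117
det = 65.988·-59.038 − 20.872·30.862 = -4539.951208
x = (-2629.358225·-59.038 − 20.872·-1432.008117) / -4539.951208 = -40.775972
y = (65.988·-1432.008117 − -2629.358225·30.862) / -4539.951208 = 2.940141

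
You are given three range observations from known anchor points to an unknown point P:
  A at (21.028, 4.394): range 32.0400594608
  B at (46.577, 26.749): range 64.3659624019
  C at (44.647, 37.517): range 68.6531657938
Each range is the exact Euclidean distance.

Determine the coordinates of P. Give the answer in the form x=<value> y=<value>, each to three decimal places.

eq1: (x − 21.028)² + (y − 4.394)² = 32.0400594608²
eq2: (x − 46.577)² + (y − 26.749)² = 64.3659624019²
eq3: (x − 44.647)² + (y − 37.517)² = 68.6531657938²
eq3−eq2, eq3−eq1 (x²,y² cancel):
  3.860·x − 21.536·y = 54.326090
  -47.238·x − 66.246·y = 747.295885
det = 3.860·-66.246 − -21.536·-47.238 = -1273.027128
x = (54.326090·-66.246 − -21.536·747.295885) / -1273.027128 = -9.815092
y = (3.860·747.295885 − 54.326090·-47.238) / -1273.027128 = -4.281777

x=-9.815 y=-4.282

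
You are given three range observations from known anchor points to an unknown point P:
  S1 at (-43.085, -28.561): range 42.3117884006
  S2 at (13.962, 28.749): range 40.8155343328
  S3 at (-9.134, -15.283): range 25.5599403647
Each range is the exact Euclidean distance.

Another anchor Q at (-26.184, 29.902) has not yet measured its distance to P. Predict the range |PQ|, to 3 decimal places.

23.092

eq1: (x + 43.085)² + (y + 28.561)² = 42.3117884006²
eq2: (x − 13.962)² + (y − 28.749)² = 40.8155343328²
eq3: (x + 9.134)² + (y + 15.283)² = 25.5599403647²
eq3−eq2, eq3−eq1 (x²,y² cancel):
  46.192·x + 88.064·y = -308.154891
  -67.902·x − 26.556·y = 1218.071015
det = 46.192·-26.556 − 88.064·-67.902 = 4753.046976
x = (-308.154891·-26.556 − 88.064·1218.071015) / 4753.046976 = -20.846595
y = (46.192·1218.071015 − -308.154891·-67.902) / 4753.046976 = 7.435399
|P − Q| = √((-20.846595 − -26.184)² + (7.435399 − 29.902)²) = 23.091904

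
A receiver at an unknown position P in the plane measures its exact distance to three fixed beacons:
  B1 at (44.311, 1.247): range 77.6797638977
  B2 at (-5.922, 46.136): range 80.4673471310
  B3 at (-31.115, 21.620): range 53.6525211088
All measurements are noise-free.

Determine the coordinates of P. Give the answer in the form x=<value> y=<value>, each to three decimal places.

eq1: (x − 44.311)² + (y − 1.247)² = 77.6797638977²
eq2: (x + 5.922)² + (y − 46.136)² = 80.4673471310²
eq3: (x + 31.115)² + (y − 21.620)² = 53.6525211088²
eq2−eq3, eq2−eq1 (x²,y² cancel):
  -50.386·x − 49.032·y = 2868.367978
  100.466·x − 89.778·y = 242.267385
det = -50.386·-89.778 − -49.032·100.466 = 9449.603220
x = (2868.367978·-89.778 − -49.032·242.267385) / 9449.603220 = -25.994476
y = (-50.386·242.267385 − 2868.367978·100.466) / 9449.603220 = -31.787614

x=-25.994 y=-31.788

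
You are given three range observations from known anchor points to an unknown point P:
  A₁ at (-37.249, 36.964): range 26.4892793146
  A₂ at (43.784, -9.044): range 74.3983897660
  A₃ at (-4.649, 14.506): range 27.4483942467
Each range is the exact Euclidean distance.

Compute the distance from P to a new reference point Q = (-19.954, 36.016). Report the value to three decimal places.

eq1: (x + 37.249)² + (y − 36.964)² = 26.4892793146²
eq2: (x − 43.784)² + (y + 9.044)² = 74.3983897660²
eq3: (x + 4.649)² + (y − 14.506)² = 27.4483942467²
eq2−eq3, eq2−eq1 (x²,y² cancel):
  -96.866·x + 47.100·y = 3014.910698
  -162.066·x + 92.016·y = 5588.431186
det = -96.866·92.016 − 47.100·-162.066 = -1279.913256
x = (3014.910698·92.016 − 47.100·5588.431186) / -1279.913256 = -11.098341
y = (-96.866·5588.431186 − 3014.910698·-162.066) / -1279.913256 = 41.185962
|P − Q| = √((-11.098341 − -19.954)² + (41.185962 − 36.016)²) = 10.254326

10.254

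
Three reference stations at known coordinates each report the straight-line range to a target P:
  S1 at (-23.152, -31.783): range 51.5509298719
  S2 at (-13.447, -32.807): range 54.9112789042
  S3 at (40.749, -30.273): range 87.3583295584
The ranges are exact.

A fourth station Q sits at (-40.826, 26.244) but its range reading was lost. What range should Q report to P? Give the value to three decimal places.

11.891

eq1: (x + 23.152)² + (y + 31.783)² = 51.5509298719²
eq2: (x + 13.447)² + (y + 32.807)² = 54.9112789042²
eq3: (x − 40.749)² + (y + 30.273)² = 87.3583295584²
eq1−eq3, eq1−eq2 (x²,y² cancel):
  127.802·x + 3.020·y = -3943.218036
  19.410·x − 2.048·y = -646.803315
det = 127.802·-2.048 − 3.020·19.410 = -320.356696
x = (-3943.218036·-2.048 − 3.020·-646.803315) / -320.356696 = -31.305906
y = (127.802·-646.803315 − -3943.218036·19.410) / -320.356696 = 19.118986
|P − Q| = √((-31.305906 − -40.826)² + (19.118986 − 26.244)²) = 11.891090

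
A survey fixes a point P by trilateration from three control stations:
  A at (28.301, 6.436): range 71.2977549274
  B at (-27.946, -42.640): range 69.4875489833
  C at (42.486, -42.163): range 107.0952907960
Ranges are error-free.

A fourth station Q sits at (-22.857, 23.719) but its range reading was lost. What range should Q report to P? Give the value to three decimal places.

eq1: (x − 28.301)² + (y − 6.436)² = 71.2977549274²
eq2: (x + 27.946)² + (y + 42.640)² = 69.4875489833²
eq3: (x − 42.486)² + (y + 42.163)² = 107.0952907960²
eq2−eq3, eq2−eq1 (x²,y² cancel):
  140.864·x + 0.954·y = -5657.251598
  112.494·x + 98.152·y = -2011.630213
det = 140.864·98.152 − 0.954·112.494 = 13718.764052
x = (-5657.251598·98.152 − 0.954·-2011.630213) / 13718.764052 = -40.335373
y = (140.864·-2011.630213 − -5657.251598·112.494) / 13718.764052 = 25.734139
|P − Q| = √((-40.335373 − -22.857)² + (25.734139 − 23.719)²) = 17.594155

17.594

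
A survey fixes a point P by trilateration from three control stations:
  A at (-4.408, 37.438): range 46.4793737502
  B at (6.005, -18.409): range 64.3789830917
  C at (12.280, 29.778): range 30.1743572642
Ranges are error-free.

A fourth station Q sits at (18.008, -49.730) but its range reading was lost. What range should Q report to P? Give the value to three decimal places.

eq1: (x + 4.408)² + (y − 37.438)² = 46.4793737502²
eq2: (x − 6.005)² + (y + 18.409)² = 64.3789830917²
eq3: (x − 12.280)² + (y − 29.778)² = 30.1743572642²
eq1−eq3, eq1−eq2 (x²,y² cancel):
  33.376·x − 15.320·y = 866.333724
  20.826·x − 111.694·y = -3030.404282
det = 33.376·-111.694 − -15.320·20.826 = -3408.844624
x = (866.333724·-111.694 − -15.320·-3030.404282) / -3408.844624 = 42.005456
y = (33.376·-3030.404282 − 866.333724·20.826) / -3408.844624 = 34.963471
|P − Q| = √((42.005456 − 18.008)² + (34.963471 − -49.730)²) = 88.027620

88.028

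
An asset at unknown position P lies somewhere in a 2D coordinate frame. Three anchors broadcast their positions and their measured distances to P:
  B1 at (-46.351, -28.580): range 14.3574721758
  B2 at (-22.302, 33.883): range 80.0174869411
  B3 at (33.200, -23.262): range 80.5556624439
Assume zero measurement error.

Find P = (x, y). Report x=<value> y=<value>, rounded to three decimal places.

x=-44.934 y=-42.867

eq1: (x + 46.351)² + (y + 28.580)² = 14.3574721758²
eq2: (x + 22.302)² + (y − 33.883)² = 80.0174869411²
eq3: (x − 33.200)² + (y + 23.262)² = 80.5556624439²
eq2−eq3, eq2−eq1 (x²,y² cancel):
  111.004·x − 114.290·y = -88.492784
  -48.098·x − 124.926·y = 7516.455917
det = 111.004·-124.926 − -114.290·-48.098 = -19364.406124
x = (-88.492784·-124.926 − -114.290·7516.455917) / -19364.406124 = -44.933513
y = (111.004·7516.455917 − -88.492784·-48.098) / -19364.406124 = -42.867328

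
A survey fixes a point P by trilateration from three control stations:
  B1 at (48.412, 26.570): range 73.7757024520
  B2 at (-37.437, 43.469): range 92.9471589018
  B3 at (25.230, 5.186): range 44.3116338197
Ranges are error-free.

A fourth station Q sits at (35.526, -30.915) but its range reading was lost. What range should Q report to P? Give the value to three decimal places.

eq1: (x − 48.412)² + (y − 26.570)² = 73.7757024520²
eq2: (x + 37.437)² + (y − 43.469)² = 92.9471589018²
eq3: (x − 25.230)² + (y − 5.186)² = 44.3116338197²
eq3−eq1, eq3−eq2 (x²,y² cancel):
  46.364·x + 42.768·y = -1093.094233
  -125.334·x + 76.566·y = -4048.018022
det = 46.364·76.566 − 42.768·-125.334 = 8910.190536
x = (-1093.094233·76.566 − 42.768·-4048.018022) / 8910.190536 = 10.037022
y = (46.364·-4048.018022 − -1093.094233·-125.334) / 8910.190536 = -36.439645
|P − Q| = √((10.037022 − 35.526)² + (-36.439645 − -30.915)²) = 26.080830

26.081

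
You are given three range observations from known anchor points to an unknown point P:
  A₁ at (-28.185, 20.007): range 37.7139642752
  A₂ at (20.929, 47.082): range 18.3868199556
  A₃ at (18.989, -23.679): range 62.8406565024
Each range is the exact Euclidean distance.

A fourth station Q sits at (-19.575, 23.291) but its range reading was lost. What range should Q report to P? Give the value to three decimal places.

28.589

eq1: (x + 28.185)² + (y − 20.007)² = 37.7139642752²
eq2: (x − 20.929)² + (y − 47.082)² = 18.3868199556²
eq3: (x − 18.989)² + (y + 23.679)² = 62.8406565024²
eq3−eq2, eq3−eq1 (x²,y² cancel):
  3.880·x + 141.522·y = 5344.333565
  -94.348·x + 87.372·y = 2800.002120
det = 3.880·87.372 − 141.522·-94.348 = 13691.321016
x = (5344.333565·87.372 − 141.522·2800.002120) / 13691.321016 = 5.162629
y = (3.880·2800.002120 − 5344.333565·-94.348) / 13691.321016 = 37.621731
|P − Q| = √((5.162629 − -19.575)² + (37.621731 − 23.291)²) = 28.588811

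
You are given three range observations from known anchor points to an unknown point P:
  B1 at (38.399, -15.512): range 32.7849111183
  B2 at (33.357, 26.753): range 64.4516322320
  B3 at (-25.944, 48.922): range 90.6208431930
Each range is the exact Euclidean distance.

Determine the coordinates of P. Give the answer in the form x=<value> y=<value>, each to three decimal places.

eq1: (x − 38.399)² + (y + 15.512)² = 32.7849111183²
eq2: (x − 33.357)² + (y − 26.753)² = 64.4516322320²
eq3: (x + 25.944)² + (y − 48.922)² = 90.6208431930²
eq1−eq2, eq1−eq3 (x²,y² cancel):
  -10.084·x + 84.530·y = -2965.855387
  -128.686·x + 128.868·y = -5785.938949
det = -10.084·128.868 − 84.530·-128.686 = 9578.322668
x = (-2965.855387·128.868 − 84.530·-5785.938949) / 9578.322668 = 11.158694
y = (-10.084·-5785.938949 − -2965.855387·-128.686) / 9578.322668 = -33.755248

x=11.159 y=-33.755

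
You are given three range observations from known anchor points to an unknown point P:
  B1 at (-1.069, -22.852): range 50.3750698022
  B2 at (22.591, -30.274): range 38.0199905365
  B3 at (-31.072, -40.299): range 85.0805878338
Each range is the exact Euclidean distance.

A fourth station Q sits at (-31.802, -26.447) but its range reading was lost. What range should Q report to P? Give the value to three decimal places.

79.804

eq1: (x + 1.069)² + (y + 22.852)² = 50.3750698022²
eq2: (x − 22.591)² + (y + 30.274)² = 38.0199905365²
eq3: (x + 31.072)² + (y + 40.299)² = 85.0805878338²
eq1−eq3, eq1−eq2 (x²,y² cancel):
  -60.006·x − 34.894·y = -2634.936849
  47.320·x − 14.844·y = 1995.639669
det = -60.006·-14.844 − -34.894·47.320 = 2541.913144
x = (-2634.936849·-14.844 − -34.894·1995.639669) / 2541.913144 = 42.782285
y = (-60.006·1995.639669 − -2634.936849·47.320) / 2541.913144 = 1.941395
|P − Q| = √((42.782285 − -31.802)² + (1.941395 − -26.447)²) = 79.804239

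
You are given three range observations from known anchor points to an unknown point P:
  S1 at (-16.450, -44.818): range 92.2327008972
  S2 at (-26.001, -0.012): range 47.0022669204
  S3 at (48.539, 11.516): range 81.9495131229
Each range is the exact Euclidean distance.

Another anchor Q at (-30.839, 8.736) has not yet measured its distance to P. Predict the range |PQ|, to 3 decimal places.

38.643

eq1: (x + 16.450)² + (y + 44.818)² = 92.2327008972²
eq2: (x + 26.001)² + (y + 0.012)² = 47.0022669204²
eq3: (x − 48.539)² + (y − 11.516)² = 81.9495131229²
eq3−eq1, eq3−eq2 (x²,y² cancel):
  -129.978·x − 112.668·y = -2000.545567
  -149.080·x − 23.056·y = 2693.908973
det = -129.978·-23.056 − -112.668·-149.080 = -13799.772672
x = (-2000.545567·-23.056 − -112.668·2693.908973) / -13799.772672 = -25.336788
y = (-129.978·2693.908973 − -2000.545567·-149.080) / -13799.772672 = 46.985574
|P − Q| = √((-25.336788 − -30.839)² + (46.985574 − 8.736)²) = 38.643295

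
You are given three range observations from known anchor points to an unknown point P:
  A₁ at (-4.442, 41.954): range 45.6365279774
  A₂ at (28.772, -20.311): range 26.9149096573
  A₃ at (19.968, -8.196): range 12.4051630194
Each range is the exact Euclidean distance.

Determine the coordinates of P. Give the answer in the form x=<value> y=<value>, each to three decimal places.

x=9.531 y=-1.491

eq1: (x + 4.442)² + (y − 41.954)² = 45.6365279774²
eq2: (x − 28.772)² + (y + 20.311)² = 26.9149096573²
eq3: (x − 19.968)² + (y + 8.196)² = 12.4051630194²
eq2−eq1, eq2−eq3 (x²,y² cancel):
  -66.428·x + 124.530·y = -818.775549
  -17.608·x + 24.230·y = -203.944973
det = -66.428·24.230 − 124.530·-17.608 = 583.173800
x = (-818.775549·24.230 − 124.530·-203.944973) / 583.173800 = 9.531182
y = (-66.428·-203.944973 − -818.775549·-17.608) / 583.173800 = -1.490710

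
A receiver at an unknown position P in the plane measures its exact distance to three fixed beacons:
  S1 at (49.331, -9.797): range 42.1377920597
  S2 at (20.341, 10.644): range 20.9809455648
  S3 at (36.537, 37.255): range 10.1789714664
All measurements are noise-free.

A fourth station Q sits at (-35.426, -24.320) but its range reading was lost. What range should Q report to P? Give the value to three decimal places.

85.214

eq1: (x − 49.331)² + (y + 9.797)² = 42.1377920597²
eq2: (x − 20.341)² + (y − 10.644)² = 20.9809455648²
eq3: (x − 36.537)² + (y − 37.255)² = 10.1789714664²
eq1−eq3, eq1−eq2 (x²,y² cancel):
  -25.588·x + 94.104·y = 1865.340684
  -57.980·x + 40.882·y = -667.084310
det = -25.588·40.882 − 94.104·-57.980 = 4410.061304
x = (1865.340684·40.882 − 94.104·-667.084310) / 4410.061304 = 31.526582
y = (-25.588·-667.084310 − 1865.340684·-57.980) / 4410.061304 = 28.394573
|P − Q| = √((31.526582 − -35.426)² + (28.394573 − -24.320)²) = 85.214285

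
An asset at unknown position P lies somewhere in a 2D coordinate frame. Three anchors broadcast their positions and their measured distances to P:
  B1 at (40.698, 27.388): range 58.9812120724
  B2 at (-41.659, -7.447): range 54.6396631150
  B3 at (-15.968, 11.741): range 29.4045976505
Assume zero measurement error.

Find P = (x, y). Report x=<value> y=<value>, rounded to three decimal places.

x=-16.658 y=41.137

eq1: (x − 40.698)² + (y − 27.388)² = 58.9812120724²
eq2: (x + 41.659)² + (y + 7.447)² = 54.6396631150²
eq3: (x + 15.968)² + (y − 11.741)² = 29.4045976505²
eq3−eq1, eq3−eq2 (x²,y² cancel):
  113.332·x + 31.294·y = -600.551372
  -51.382·x − 38.376·y = -722.760437
det = 113.332·-38.376 − 31.294·-51.382 = -2741.280524
x = (-600.551372·-38.376 − 31.294·-722.760437) / -2741.280524 = -16.658209
y = (113.332·-722.760437 − -600.551372·-51.382) / -2741.280524 = 41.137496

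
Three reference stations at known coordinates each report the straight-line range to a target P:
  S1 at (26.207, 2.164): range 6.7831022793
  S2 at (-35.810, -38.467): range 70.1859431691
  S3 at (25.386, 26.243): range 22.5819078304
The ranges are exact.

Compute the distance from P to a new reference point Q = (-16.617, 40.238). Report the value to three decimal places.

eq1: (x − 26.207)² + (y − 2.164)² = 6.7831022793²
eq2: (x + 35.810)² + (y + 38.467)² = 70.1859431691²
eq3: (x − 25.386)² + (y − 26.243)² = 22.5819078304²
eq2−eq3, eq2−eq1 (x²,y² cancel):
  122.392·x + 129.420·y = 2987.201913
  124.034·x + 81.262·y = 2809.479698
det = 122.392·81.262 − 129.420·124.034 = -6106.661576
x = (2987.201913·81.262 − 129.420·2809.479698) / -6106.661576 = 19.790987
y = (122.392·2809.479698 − 2987.201913·124.034) / -6106.661576 = 4.365194
|P − Q| = √((19.790987 − -16.617)² + (4.365194 − 40.238)²) = 51.111640

51.112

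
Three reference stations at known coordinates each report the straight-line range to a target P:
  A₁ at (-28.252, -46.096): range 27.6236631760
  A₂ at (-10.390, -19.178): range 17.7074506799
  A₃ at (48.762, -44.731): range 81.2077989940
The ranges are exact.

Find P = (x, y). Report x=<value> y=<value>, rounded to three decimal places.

eq1: (x + 28.252)² + (y + 46.096)² = 27.6236631760²
eq2: (x + 10.390)² + (y + 19.178)² = 17.7074506799²
eq3: (x − 48.762)² + (y + 44.731)² = 81.2077989940²
eq3−eq1, eq3−eq2 (x²,y² cancel):
  -154.028·x − 2.730·y = 4376.061565
  -118.304·x + 51.106·y = 2378.305587
det = -154.028·51.106 − -2.730·-118.304 = -8194.724888
x = (4376.061565·51.106 − -2.730·2378.305587) / -8194.724888 = -28.083405
y = (-154.028·2378.305587 − 4376.061565·-118.304) / -8194.724888 = -18.472851

x=-28.083 y=-18.473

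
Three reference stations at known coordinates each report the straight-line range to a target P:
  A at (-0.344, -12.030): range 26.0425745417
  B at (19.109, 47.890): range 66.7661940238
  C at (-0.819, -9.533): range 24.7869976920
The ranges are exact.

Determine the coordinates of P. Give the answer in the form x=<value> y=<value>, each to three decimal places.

x=-24.609 y=-2.573

eq1: (x + 0.344)² + (y + 12.030)² = 26.0425745417²
eq2: (x − 19.109)² + (y − 47.890)² = 66.7661940238²
eq3: (x + 0.819)² + (y + 9.533)² = 24.7869976920²
eq3−eq1, eq3−eq2 (x²,y² cancel):
  0.950·x − 4.994·y = -10.530048
  39.856·x + 114.846·y = -1276.272279
det = 0.950·114.846 − -4.994·39.856 = 308.144564
x = (-10.530048·114.846 − -4.994·-1276.272279) / 308.144564 = -24.608702
y = (0.950·-1276.272279 − -10.530048·39.856) / 308.144564 = -2.572731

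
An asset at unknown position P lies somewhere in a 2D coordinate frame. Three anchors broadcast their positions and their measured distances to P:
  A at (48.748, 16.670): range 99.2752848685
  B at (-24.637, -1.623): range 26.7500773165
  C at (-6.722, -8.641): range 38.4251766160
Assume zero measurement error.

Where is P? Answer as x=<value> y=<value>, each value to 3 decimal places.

x=-43.118 y=-20.962

eq1: (x − 48.748)² + (y − 16.670)² = 99.2752848685²
eq2: (x + 24.637)² + (y + 1.623)² = 26.7500773165²
eq3: (x + 6.722)² + (y + 8.641)² = 38.4251766160²
eq3−eq1, eq3−eq2 (x²,y² cancel):
  110.940·x + 50.622·y = -5844.683749
  -35.830·x + 14.036·y = 1250.691295
det = 110.940·14.036 − 50.622·-35.830 = 3370.940100
x = (-5844.683749·14.036 − 50.622·1250.691295) / 3370.940100 = -43.118083
y = (110.940·1250.691295 − -5844.683749·-35.830) / 3370.940100 = -20.962498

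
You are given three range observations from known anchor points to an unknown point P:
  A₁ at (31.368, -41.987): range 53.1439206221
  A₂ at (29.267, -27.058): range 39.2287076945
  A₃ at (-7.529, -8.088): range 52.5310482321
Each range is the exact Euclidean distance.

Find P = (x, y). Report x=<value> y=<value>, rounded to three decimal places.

x=41.740 y=10.135

eq1: (x − 31.368)² + (y + 41.987)² = 53.1439206221²
eq2: (x − 29.267)² + (y + 27.058)² = 39.2287076945²
eq3: (x + 7.529)² + (y + 8.088)² = 52.5310482321²
eq3−eq2, eq3−eq1 (x²,y² cancel):
  73.592·x − 37.940·y = 2687.210589
  77.794·x − 67.798·y = 2559.992737
det = 73.592·-67.798 − -37.940·77.794 = -2037.886056
x = (2687.210589·-67.798 − -37.940·2559.992737) / -2037.886056 = 41.740007
y = (73.592·2559.992737 − 2687.210589·77.794) / -2037.886056 = 10.134951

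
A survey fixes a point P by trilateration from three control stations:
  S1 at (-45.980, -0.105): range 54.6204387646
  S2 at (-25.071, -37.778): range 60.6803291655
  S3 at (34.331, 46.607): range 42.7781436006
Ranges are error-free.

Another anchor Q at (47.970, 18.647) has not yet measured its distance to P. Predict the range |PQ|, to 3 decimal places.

eq1: (x + 45.980)² + (y + 0.105)² = 54.6204387646²
eq2: (x + 25.071)² + (y + 37.778)² = 60.6803291655²
eq3: (x − 34.331)² + (y − 46.607)² = 42.7781436006²
eq2−eq1, eq2−eq3 (x²,y² cancel):
  -41.818·x + 75.346·y = 757.149117
  118.804·x + 168.770·y = 3147.230463
det = -41.818·168.770 − 75.346·118.804 = -16009.030044
x = (757.149117·168.770 − 75.346·3147.230463) / -16009.030044 = 6.830343
y = (-41.818·3147.230463 − 757.149117·118.804) / -16009.030044 = 13.839891
|P − Q| = √((6.830343 − 47.970)² + (13.839891 − 18.647)²) = 41.419556

41.420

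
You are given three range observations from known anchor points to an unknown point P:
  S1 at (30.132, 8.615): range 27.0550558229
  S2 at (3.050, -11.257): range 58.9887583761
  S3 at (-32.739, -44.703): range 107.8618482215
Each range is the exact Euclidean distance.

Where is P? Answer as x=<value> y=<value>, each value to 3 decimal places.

x=42.297 y=32.781

eq1: (x − 30.132)² + (y − 8.615)² = 27.0550558229²
eq2: (x − 3.050)² + (y + 11.257)² = 58.9887583761²
eq3: (x + 32.739)² + (y + 44.703)² = 107.8618482215²
eq3−eq1, eq3−eq2 (x²,y² cancel):
  125.742·x + 106.636·y = 8814.157575
  71.578·x + 66.892·y = 5220.326906
det = 125.742·66.892 − 106.636·71.578 = 778.342256
x = (8814.157575·66.892 − 106.636·5220.326906) / 778.342256 = 42.297393
y = (125.742·5220.326906 − 8814.157575·71.578) / 778.342256 = 32.780663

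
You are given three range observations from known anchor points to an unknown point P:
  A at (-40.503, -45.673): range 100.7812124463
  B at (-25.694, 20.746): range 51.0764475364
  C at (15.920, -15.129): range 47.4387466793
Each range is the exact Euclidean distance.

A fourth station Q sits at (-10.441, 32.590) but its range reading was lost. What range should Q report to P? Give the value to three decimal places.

eq1: (x + 40.503)² + (y + 45.673)² = 100.7812124463²
eq2: (x + 25.694)² + (y − 20.746)² = 51.0764475364²
eq3: (x − 15.920)² + (y + 15.129)² = 47.4387466793²
eq1−eq3, eq1−eq2 (x²,y² cancel):
  112.846·x + 61.088·y = 4662.235199
  29.618·x + 132.838·y = 4912.111503
det = 112.846·132.838 − 61.088·29.618 = 13180.932564
x = (4662.235199·132.838 − 61.088·4912.111503) / 13180.932564 = 24.220663
y = (112.846·4912.111503 − 4662.235199·29.618) / 13180.932564 = 31.577891
|P − Q| = √((24.220663 − -10.441)² + (31.577891 − 32.590)²) = 34.676437

34.676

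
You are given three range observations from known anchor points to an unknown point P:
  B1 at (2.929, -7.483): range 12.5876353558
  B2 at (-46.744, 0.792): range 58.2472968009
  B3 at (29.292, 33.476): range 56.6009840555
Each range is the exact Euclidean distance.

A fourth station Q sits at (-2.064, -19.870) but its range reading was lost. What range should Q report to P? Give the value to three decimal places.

10.146

eq1: (x − 2.929)² + (y + 7.483)² = 12.5876353558²
eq2: (x + 46.744)² + (y − 0.792)² = 58.2472968009²
eq3: (x − 29.292)² + (y − 33.476)² = 56.6009840555²
eq2−eq1, eq2−eq3 (x²,y² cancel):
  99.346·x − 16.550·y = 1113.244551
  152.072·x + 65.368·y = -17.888771
det = 99.346·65.368 − -16.550·152.072 = 9010.840928
x = (1113.244551·65.368 − -16.550·-17.888771) / 9010.840928 = 8.043035
y = (99.346·-17.888771 − 1113.244551·152.072) / 9010.840928 = -18.984965
|P − Q| = √((8.043035 − -2.064)² + (-18.984965 − -19.870)²) = 10.145711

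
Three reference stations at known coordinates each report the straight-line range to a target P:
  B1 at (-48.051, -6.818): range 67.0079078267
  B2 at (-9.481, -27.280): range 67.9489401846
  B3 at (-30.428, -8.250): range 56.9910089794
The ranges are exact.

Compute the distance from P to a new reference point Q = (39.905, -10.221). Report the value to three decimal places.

64.247

eq1: (x + 48.051)² + (y + 6.818)² = 67.0079078267²
eq2: (x + 9.481)² + (y + 27.280)² = 67.9489401846²
eq3: (x + 30.428)² + (y + 8.250)² = 56.9910089794²
eq1−eq2, eq1−eq3 (x²,y² cancel):
  77.140·x − 40.924·y = -1648.294725
  35.246·x − 2.864·y = -119.373434
det = 77.140·-2.864 − -40.924·35.246 = 1221.478344
x = (-1648.294725·-2.864 − -40.924·-119.373434) / 1221.478344 = -0.134691
y = (77.140·-119.373434 − -1648.294725·35.246) / 1221.478344 = 40.023083
|P − Q| = √((-0.134691 − 39.905)² + (40.023083 − -10.221)²) = 64.246749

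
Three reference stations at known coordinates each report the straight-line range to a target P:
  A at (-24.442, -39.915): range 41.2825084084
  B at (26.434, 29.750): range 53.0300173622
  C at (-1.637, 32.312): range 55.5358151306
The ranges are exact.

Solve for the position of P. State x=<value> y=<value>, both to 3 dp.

x=12.458 y=-21.405

eq1: (x + 24.442)² + (y + 39.915)² = 41.2825084084²
eq2: (x − 26.434)² + (y − 29.750)² = 53.0300173622²
eq3: (x + 1.637)² + (y − 32.312)² = 55.5358151306²
eq1−eq2, eq1−eq3 (x²,y² cancel):
  101.752·x + 139.330·y = -1714.736974
  45.610·x + 144.454·y = -2523.854738
det = 101.752·144.454 − 139.330·45.610 = 8343.642108
x = (-1714.736974·144.454 − 139.330·-2523.854738) / 8343.642108 = 12.458356
y = (101.752·-2523.854738 − -1714.736974·45.610) / 8343.642108 = -21.405294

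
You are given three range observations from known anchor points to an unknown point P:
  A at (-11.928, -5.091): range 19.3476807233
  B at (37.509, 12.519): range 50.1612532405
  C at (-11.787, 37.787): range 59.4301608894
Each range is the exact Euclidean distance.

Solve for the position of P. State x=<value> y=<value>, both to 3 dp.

eq1: (x + 11.928)² + (y + 5.091)² = 19.3476807233²
eq2: (x − 37.509)² + (y − 12.519)² = 50.1612532405²
eq3: (x + 11.787)² + (y − 37.787)² = 59.4301608894²
eq1−eq3, eq1−eq2 (x²,y² cancel):
  0.282·x + 85.756·y = -1759.016001
  98.874·x + 35.220·y = -746.363600
det = 0.282·35.220 − 85.756·98.874 = -8469.106704
x = (-1759.016001·35.220 − 85.756·-746.363600) / -8469.106704 = -0.242365
y = (0.282·-746.363600 − -1759.016001·98.874) / -8469.106704 = -20.511074

x=-0.242 y=-20.511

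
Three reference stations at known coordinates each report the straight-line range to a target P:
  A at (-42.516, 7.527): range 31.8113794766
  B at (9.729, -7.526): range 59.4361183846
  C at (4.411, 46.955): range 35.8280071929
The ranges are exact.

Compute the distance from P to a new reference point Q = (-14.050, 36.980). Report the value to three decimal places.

eq1: (x + 42.516)² + (y − 7.527)² = 31.8113794766²
eq2: (x − 9.729)² + (y + 7.526)² = 59.4361183846²
eq3: (x − 4.411)² + (y − 46.955)² = 35.8280071929²
eq1−eq3, eq1−eq2 (x²,y² cancel):
  93.854·x + 78.856·y = 88.280726
  104.490·x − 30.106·y = -4233.660172
det = 93.854·-30.106 − 78.856·104.490 = -11065.231964
x = (88.280726·-30.106 − 78.856·-4233.660172) / -11065.231964 = -29.930844
y = (93.854·-4233.660172 − 88.280726·104.490) / -11065.231964 = 36.743052
|P − Q| = √((-29.930844 − -14.050)² + (36.743052 − 36.980)²) = 15.882611

15.883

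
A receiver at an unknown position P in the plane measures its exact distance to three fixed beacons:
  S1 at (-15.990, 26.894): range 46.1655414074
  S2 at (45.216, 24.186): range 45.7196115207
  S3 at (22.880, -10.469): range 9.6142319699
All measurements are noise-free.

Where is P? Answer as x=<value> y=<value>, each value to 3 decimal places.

eq1: (x + 15.990)² + (y − 26.894)² = 46.1655414074²
eq2: (x − 45.216)² + (y − 24.186)² = 45.7196115207²
eq3: (x − 22.880)² + (y + 10.469)² = 9.6142319699²
eq2−eq3, eq2−eq1 (x²,y² cancel):
  -44.672·x − 69.310·y = 1.494530
  -122.412·x + 5.416·y = -1691.456252
det = -44.672·5.416 − -69.310·-122.412 = -8726.319272
x = (1.494530·5.416 − -69.310·-1691.456252) / -8726.319272 = 13.433698
y = (-44.672·-1691.456252 − 1.494530·-122.412) / -8726.319272 = -8.679912

x=13.434 y=-8.680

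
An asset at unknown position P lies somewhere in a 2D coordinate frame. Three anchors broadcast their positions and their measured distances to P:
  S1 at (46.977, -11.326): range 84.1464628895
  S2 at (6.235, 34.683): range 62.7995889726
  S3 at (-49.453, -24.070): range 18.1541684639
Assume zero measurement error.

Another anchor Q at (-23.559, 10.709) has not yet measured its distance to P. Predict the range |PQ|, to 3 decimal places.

25.372

eq1: (x − 46.977)² + (y + 11.326)² = 84.1464628895²
eq2: (x − 6.235)² + (y − 34.683)² = 62.7995889726²
eq3: (x + 49.453)² + (y + 24.070)² = 18.1541684639²
eq3−eq2, eq3−eq1 (x²,y² cancel):
  111.376·x + 117.506·y = -5397.392938
  192.860·x + 25.488·y = -7440.900688
det = 111.376·25.488 − 117.506·192.860 = -19823.455672
x = (-5397.392938·25.488 − 117.506·-7440.900688) / -19823.455672 = -37.167169
y = (111.376·-7440.900688 − -5397.392938·192.860) / -19823.455672 = -10.704665
|P − Q| = √((-37.167169 − -23.559)² + (-10.704665 − 10.709)²) = 25.371782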